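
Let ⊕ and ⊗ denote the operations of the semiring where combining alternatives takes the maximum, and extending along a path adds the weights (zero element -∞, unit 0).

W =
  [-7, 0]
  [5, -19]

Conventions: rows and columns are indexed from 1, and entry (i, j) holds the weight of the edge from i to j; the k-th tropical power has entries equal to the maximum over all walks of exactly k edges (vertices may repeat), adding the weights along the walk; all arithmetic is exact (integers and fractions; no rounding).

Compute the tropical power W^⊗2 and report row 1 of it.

W^⊗2:
  [5, -7]
  [-2, 5]
Answer: row 1 of W^⊗2 = [5, -7]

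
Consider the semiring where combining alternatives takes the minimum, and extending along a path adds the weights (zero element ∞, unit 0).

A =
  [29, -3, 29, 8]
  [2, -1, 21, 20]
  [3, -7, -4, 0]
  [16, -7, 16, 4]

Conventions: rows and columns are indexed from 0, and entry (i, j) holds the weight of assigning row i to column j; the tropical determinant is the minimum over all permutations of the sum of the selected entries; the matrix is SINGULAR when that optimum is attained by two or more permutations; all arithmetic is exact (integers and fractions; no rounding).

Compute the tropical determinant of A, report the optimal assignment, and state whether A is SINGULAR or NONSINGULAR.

σ = (0, 1, 2, 3): 29 + (-1) + (-4) + 4 = 28
σ = (0, 1, 3, 2): 29 + (-1) + 0 + 16 = 44
σ = (0, 2, 1, 3): 29 + 21 + (-7) + 4 = 47
σ = (0, 2, 3, 1): 29 + 21 + 0 + (-7) = 43
σ = (0, 3, 1, 2): 29 + 20 + (-7) + 16 = 58
σ = (0, 3, 2, 1): 29 + 20 + (-4) + (-7) = 38
σ = (1, 0, 2, 3): (-3) + 2 + (-4) + 4 = -1
σ = (1, 0, 3, 2): (-3) + 2 + 0 + 16 = 15
σ = (1, 2, 0, 3): (-3) + 21 + 3 + 4 = 25
σ = (1, 2, 3, 0): (-3) + 21 + 0 + 16 = 34
σ = (1, 3, 0, 2): (-3) + 20 + 3 + 16 = 36
σ = (1, 3, 2, 0): (-3) + 20 + (-4) + 16 = 29
σ = (2, 0, 1, 3): 29 + 2 + (-7) + 4 = 28
σ = (2, 0, 3, 1): 29 + 2 + 0 + (-7) = 24
σ = (2, 1, 0, 3): 29 + (-1) + 3 + 4 = 35
σ = (2, 1, 3, 0): 29 + (-1) + 0 + 16 = 44
σ = (2, 3, 0, 1): 29 + 20 + 3 + (-7) = 45
σ = (2, 3, 1, 0): 29 + 20 + (-7) + 16 = 58
σ = (3, 0, 1, 2): 8 + 2 + (-7) + 16 = 19
σ = (3, 0, 2, 1): 8 + 2 + (-4) + (-7) = -1
σ = (3, 1, 0, 2): 8 + (-1) + 3 + 16 = 26
σ = (3, 1, 2, 0): 8 + (-1) + (-4) + 16 = 19
σ = (3, 2, 0, 1): 8 + 21 + 3 + (-7) = 25
σ = (3, 2, 1, 0): 8 + 21 + (-7) + 16 = 38
Optimal value attained by: σ = (1, 0, 2, 3).
Answer: det⊕(A) = -1; verdict: SINGULAR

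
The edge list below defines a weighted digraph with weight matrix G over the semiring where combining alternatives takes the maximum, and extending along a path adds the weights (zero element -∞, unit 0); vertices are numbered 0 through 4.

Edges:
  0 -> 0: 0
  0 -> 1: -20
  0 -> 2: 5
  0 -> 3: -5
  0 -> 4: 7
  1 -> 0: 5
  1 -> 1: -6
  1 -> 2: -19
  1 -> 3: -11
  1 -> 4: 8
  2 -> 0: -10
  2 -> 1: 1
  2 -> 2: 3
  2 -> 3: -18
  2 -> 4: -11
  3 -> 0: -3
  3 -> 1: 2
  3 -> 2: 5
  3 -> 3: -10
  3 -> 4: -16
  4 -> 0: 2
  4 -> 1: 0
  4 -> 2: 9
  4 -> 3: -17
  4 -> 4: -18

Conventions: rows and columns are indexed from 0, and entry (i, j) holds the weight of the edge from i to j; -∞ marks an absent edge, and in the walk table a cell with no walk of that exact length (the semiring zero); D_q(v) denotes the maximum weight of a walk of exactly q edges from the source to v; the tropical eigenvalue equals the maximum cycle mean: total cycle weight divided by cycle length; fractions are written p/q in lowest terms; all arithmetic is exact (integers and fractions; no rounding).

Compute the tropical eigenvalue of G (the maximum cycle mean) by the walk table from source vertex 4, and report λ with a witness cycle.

q=0: [-∞, -∞, -∞, -∞, 0]
q=1: [2, 0, 9, -17, -18]
q=2: [5, 10, 12, -3, 9]
q=3: [15, 13, 18, 0, 18]
q=4: [20, 19, 27, 10, 22]
q=5: [24, 28, 31, 15, 27]
Optimal cycle mean attained by: cycle 1->4->2->1, total 8 + 9 + 1, length 3.
Answer: λ = 6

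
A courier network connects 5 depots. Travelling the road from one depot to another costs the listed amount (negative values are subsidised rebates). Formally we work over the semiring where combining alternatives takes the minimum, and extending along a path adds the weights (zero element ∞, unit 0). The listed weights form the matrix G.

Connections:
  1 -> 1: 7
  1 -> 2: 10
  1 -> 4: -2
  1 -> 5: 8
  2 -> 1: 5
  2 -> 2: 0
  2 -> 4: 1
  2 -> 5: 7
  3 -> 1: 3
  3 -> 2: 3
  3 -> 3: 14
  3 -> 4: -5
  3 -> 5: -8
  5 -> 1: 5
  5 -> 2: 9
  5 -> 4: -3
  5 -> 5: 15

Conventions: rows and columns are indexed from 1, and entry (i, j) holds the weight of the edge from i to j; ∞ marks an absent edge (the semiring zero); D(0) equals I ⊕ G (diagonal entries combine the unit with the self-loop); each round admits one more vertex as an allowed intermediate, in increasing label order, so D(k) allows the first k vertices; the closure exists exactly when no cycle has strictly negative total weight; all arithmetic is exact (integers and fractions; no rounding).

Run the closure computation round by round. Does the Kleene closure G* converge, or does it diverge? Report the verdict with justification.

D(0):
  [0, 10, ∞, -2, 8]
  [5, 0, ∞, 1, 7]
  [3, 3, 0, -5, -8]
  [∞, ∞, ∞, 0, ∞]
  [5, 9, ∞, -3, 0]
D(1):
  [0, 10, ∞, -2, 8]
  [5, 0, ∞, 1, 7]
  [3, 3, 0, -5, -8]
  [∞, ∞, ∞, 0, ∞]
  [5, 9, ∞, -3, 0]
D(2):
  [0, 10, ∞, -2, 8]
  [5, 0, ∞, 1, 7]
  [3, 3, 0, -5, -8]
  [∞, ∞, ∞, 0, ∞]
  [5, 9, ∞, -3, 0]
D(3):
  [0, 10, ∞, -2, 8]
  [5, 0, ∞, 1, 7]
  [3, 3, 0, -5, -8]
  [∞, ∞, ∞, 0, ∞]
  [5, 9, ∞, -3, 0]
D(4):
  [0, 10, ∞, -2, 8]
  [5, 0, ∞, 1, 7]
  [3, 3, 0, -5, -8]
  [∞, ∞, ∞, 0, ∞]
  [5, 9, ∞, -3, 0]
D(5):
  [0, 10, ∞, -2, 8]
  [5, 0, ∞, 1, 7]
  [-3, 1, 0, -11, -8]
  [∞, ∞, ∞, 0, ∞]
  [5, 9, ∞, -3, 0]
Key observation: every diagonal entry stays at the unit through all rounds, so no improving cycle exists.
Answer: CONVERGES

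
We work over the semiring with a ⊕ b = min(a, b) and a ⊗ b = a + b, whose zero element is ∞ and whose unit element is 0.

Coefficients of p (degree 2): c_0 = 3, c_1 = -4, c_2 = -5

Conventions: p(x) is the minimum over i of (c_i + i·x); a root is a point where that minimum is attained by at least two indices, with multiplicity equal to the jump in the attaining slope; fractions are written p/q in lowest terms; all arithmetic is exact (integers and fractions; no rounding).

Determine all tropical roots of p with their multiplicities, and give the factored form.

hull edge (i=0, c=3) to (i=1, c=-4): slope -7, span 1
hull edge (i=1, c=-4) to (i=2, c=-5): slope -1, span 1
Factored form: p(x) = -5 ⊗ (x ⊕ 1) ⊗ (x ⊕ 7)
Answer: roots = 1 (mult 1), 7 (mult 1)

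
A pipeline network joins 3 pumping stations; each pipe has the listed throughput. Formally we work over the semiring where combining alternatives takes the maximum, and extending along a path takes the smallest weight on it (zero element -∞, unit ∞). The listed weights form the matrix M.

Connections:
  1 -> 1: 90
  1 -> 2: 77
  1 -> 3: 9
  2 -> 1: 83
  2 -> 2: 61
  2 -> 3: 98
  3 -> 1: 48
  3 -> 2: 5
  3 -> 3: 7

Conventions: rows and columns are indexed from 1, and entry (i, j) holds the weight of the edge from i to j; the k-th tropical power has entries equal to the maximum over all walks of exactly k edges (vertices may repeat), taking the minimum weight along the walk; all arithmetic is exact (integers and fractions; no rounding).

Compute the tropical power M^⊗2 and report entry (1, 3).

M^⊗2:
  [90, 77, 77]
  [83, 77, 61]
  [48, 48, 9]
Key observation: the optimum is the walk 1->2->3, with weight 77 min 98 = 77.
Optimal value attained by: walk 1->2->3.
Answer: (M^⊗2)[1][3] = 77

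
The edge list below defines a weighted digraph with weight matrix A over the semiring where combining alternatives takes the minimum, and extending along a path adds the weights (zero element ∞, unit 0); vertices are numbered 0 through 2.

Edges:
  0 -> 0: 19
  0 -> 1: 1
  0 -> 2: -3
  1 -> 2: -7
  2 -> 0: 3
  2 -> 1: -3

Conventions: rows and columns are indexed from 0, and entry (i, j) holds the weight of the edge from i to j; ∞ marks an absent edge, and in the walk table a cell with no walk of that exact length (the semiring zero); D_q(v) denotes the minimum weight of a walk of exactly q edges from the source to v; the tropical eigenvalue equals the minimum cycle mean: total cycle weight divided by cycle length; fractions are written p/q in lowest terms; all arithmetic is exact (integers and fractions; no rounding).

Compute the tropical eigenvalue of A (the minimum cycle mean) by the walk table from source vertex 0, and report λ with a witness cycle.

q=0: [0, ∞, ∞]
q=1: [19, 1, -3]
q=2: [0, -6, -6]
q=3: [-3, -9, -13]
Optimal cycle mean attained by: cycle 1->2->1, total (-7) + (-3), length 2.
Answer: λ = -5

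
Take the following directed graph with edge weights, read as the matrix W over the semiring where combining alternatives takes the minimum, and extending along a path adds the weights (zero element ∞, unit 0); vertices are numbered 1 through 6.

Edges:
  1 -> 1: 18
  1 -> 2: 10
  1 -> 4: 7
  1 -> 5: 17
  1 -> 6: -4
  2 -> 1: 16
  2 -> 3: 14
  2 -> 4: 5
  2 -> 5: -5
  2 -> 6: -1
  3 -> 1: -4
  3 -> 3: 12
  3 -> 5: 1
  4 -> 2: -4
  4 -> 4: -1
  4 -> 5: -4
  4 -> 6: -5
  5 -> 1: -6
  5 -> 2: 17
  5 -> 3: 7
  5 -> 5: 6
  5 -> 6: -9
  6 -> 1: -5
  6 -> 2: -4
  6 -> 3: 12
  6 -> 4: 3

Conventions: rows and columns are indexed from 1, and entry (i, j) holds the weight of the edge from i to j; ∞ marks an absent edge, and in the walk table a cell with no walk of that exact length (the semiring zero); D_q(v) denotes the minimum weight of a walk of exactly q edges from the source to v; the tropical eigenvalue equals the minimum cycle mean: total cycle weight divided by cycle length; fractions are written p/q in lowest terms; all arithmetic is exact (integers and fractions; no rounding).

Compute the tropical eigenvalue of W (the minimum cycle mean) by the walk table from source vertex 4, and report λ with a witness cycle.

q=0: [∞, ∞, ∞, 0, ∞, ∞]
q=1: [∞, -4, ∞, -1, -4, -5]
q=2: [-10, -9, 3, -2, -9, -13]
q=3: [-18, -17, -2, -10, -14, -18]
q=4: [-23, -22, -7, -15, -22, -23]
q=5: [-28, -27, -15, -20, -27, -31]
q=6: [-36, -35, -20, -28, -32, -36]
Optimal cycle mean attained by: cycle 2->5->6->2, total (-5) + (-9) + (-4), length 3.
Answer: λ = -6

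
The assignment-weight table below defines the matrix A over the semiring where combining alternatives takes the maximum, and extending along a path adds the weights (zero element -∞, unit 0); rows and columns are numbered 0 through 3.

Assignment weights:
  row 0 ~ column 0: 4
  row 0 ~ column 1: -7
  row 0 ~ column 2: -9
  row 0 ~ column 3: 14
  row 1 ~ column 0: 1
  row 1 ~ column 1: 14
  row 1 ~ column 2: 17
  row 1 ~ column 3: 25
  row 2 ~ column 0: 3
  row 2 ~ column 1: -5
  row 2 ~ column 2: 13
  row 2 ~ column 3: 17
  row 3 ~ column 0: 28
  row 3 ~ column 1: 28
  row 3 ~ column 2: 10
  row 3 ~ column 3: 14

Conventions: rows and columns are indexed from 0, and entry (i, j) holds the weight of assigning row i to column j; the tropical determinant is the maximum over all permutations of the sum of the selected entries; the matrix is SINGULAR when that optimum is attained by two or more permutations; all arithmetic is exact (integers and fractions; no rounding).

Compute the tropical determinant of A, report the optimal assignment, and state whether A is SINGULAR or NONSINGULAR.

σ = (0, 1, 2, 3): 4 + 14 + 13 + 14 = 45
σ = (0, 1, 3, 2): 4 + 14 + 17 + 10 = 45
σ = (0, 2, 1, 3): 4 + 17 + (-5) + 14 = 30
σ = (0, 2, 3, 1): 4 + 17 + 17 + 28 = 66
σ = (0, 3, 1, 2): 4 + 25 + (-5) + 10 = 34
σ = (0, 3, 2, 1): 4 + 25 + 13 + 28 = 70
σ = (1, 0, 2, 3): (-7) + 1 + 13 + 14 = 21
σ = (1, 0, 3, 2): (-7) + 1 + 17 + 10 = 21
σ = (1, 2, 0, 3): (-7) + 17 + 3 + 14 = 27
σ = (1, 2, 3, 0): (-7) + 17 + 17 + 28 = 55
σ = (1, 3, 0, 2): (-7) + 25 + 3 + 10 = 31
σ = (1, 3, 2, 0): (-7) + 25 + 13 + 28 = 59
σ = (2, 0, 1, 3): (-9) + 1 + (-5) + 14 = 1
σ = (2, 0, 3, 1): (-9) + 1 + 17 + 28 = 37
σ = (2, 1, 0, 3): (-9) + 14 + 3 + 14 = 22
σ = (2, 1, 3, 0): (-9) + 14 + 17 + 28 = 50
σ = (2, 3, 0, 1): (-9) + 25 + 3 + 28 = 47
σ = (2, 3, 1, 0): (-9) + 25 + (-5) + 28 = 39
σ = (3, 0, 1, 2): 14 + 1 + (-5) + 10 = 20
σ = (3, 0, 2, 1): 14 + 1 + 13 + 28 = 56
σ = (3, 1, 0, 2): 14 + 14 + 3 + 10 = 41
σ = (3, 1, 2, 0): 14 + 14 + 13 + 28 = 69
σ = (3, 2, 0, 1): 14 + 17 + 3 + 28 = 62
σ = (3, 2, 1, 0): 14 + 17 + (-5) + 28 = 54
Optimal value attained by: σ = (0, 3, 2, 1).
Answer: det⊕(A) = 70; verdict: NONSINGULAR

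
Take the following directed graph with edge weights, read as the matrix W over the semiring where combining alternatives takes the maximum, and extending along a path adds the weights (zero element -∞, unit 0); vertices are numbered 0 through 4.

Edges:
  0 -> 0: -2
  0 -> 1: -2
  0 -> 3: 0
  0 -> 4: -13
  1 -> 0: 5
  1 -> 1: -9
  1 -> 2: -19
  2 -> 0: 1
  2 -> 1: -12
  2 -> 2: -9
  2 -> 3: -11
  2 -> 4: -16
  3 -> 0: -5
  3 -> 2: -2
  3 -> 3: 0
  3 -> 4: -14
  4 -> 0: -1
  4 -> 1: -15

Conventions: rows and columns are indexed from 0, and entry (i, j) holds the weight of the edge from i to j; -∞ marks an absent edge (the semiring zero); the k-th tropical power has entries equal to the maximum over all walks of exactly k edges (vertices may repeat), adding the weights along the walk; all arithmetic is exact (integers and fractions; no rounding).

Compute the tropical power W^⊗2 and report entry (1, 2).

W^⊗2:
  [3, -4, -2, 0, -14]
  [3, 3, -28, 5, -8]
  [-1, -1, -13, 1, -12]
  [-1, -7, -2, 0, -14]
  [-3, -3, -34, -1, -14]
Key observation: the optimum is the walk 1->1->2, with weight (-9) + (-19) = -28.
Optimal value attained by: walk 1->1->2.
Answer: (W^⊗2)[1][2] = -28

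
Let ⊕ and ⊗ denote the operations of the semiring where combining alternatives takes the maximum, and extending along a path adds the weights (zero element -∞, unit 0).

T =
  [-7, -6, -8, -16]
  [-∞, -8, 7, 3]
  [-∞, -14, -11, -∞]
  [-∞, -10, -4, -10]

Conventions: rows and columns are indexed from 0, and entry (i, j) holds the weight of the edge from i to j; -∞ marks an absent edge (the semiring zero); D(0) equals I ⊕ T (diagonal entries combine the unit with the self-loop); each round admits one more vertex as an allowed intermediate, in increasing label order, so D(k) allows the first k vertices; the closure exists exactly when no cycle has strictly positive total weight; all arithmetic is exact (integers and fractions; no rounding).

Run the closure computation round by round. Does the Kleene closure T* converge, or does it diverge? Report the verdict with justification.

D(0):
  [0, -6, -8, -16]
  [-∞, 0, 7, 3]
  [-∞, -14, 0, -∞]
  [-∞, -10, -4, 0]
D(1):
  [0, -6, -8, -16]
  [-∞, 0, 7, 3]
  [-∞, -14, 0, -∞]
  [-∞, -10, -4, 0]
D(2):
  [0, -6, 1, -3]
  [-∞, 0, 7, 3]
  [-∞, -14, 0, -11]
  [-∞, -10, -3, 0]
D(3):
  [0, -6, 1, -3]
  [-∞, 0, 7, 3]
  [-∞, -14, 0, -11]
  [-∞, -10, -3, 0]
D(4):
  [0, -6, 1, -3]
  [-∞, 0, 7, 3]
  [-∞, -14, 0, -11]
  [-∞, -10, -3, 0]
Key observation: every diagonal entry stays at the unit through all rounds, so no improving cycle exists.
Answer: CONVERGES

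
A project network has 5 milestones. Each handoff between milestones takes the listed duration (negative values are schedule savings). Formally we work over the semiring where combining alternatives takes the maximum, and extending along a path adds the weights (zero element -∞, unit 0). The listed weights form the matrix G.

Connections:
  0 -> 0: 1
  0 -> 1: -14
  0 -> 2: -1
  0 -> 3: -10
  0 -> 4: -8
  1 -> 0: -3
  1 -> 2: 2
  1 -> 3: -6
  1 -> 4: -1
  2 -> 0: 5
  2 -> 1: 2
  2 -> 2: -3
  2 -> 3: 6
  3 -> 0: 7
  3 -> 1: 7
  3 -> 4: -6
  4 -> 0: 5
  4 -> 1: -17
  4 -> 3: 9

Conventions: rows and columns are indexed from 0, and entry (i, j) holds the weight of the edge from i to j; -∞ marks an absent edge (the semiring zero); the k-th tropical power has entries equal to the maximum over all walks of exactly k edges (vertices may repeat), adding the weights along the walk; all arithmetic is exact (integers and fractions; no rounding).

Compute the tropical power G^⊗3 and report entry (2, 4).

G^⊗2:
  [4, 1, 0, 5, -7]
  [7, 4, -1, 8, -11]
  [13, 13, 4, 3, 1]
  [8, -7, 9, 3, 6]
  [16, 16, 4, -5, 3]
G^⊗3:
  [12, 12, 3, 6, 0]
  [15, 15, 6, 5, 3]
  [14, 10, 15, 10, 12]
  [14, 11, 7, 15, 0]
  [17, 6, 18, 12, 15]
Key observation: the optimum is the walk 2->3->1->4, with weight 6 + 7 + (-1) = 12.
Optimal value attained by: walk 2->3->1->4.
Answer: (G^⊗3)[2][4] = 12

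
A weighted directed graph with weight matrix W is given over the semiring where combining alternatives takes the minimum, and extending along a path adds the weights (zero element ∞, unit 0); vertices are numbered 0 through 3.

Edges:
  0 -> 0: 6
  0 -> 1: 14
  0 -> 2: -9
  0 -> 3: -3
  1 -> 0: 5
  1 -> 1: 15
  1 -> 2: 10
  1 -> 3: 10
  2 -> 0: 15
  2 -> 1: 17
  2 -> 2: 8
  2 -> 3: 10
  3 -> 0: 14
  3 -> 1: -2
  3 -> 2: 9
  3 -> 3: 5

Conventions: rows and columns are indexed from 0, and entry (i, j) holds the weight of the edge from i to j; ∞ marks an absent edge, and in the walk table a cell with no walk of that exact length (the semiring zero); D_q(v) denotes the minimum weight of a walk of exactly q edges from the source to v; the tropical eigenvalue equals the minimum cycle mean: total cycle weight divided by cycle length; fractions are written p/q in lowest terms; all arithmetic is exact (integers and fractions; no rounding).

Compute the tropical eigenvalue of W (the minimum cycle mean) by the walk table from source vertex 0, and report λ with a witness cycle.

q=0: [0, ∞, ∞, ∞]
q=1: [6, 14, -9, -3]
q=2: [6, -5, -3, 1]
q=3: [0, -1, -3, 3]
q=4: [4, 1, -9, -3]
Optimal cycle mean attained by: cycle 0->3->1->0, total (-3) + (-2) + 5, length 3.
Answer: λ = 0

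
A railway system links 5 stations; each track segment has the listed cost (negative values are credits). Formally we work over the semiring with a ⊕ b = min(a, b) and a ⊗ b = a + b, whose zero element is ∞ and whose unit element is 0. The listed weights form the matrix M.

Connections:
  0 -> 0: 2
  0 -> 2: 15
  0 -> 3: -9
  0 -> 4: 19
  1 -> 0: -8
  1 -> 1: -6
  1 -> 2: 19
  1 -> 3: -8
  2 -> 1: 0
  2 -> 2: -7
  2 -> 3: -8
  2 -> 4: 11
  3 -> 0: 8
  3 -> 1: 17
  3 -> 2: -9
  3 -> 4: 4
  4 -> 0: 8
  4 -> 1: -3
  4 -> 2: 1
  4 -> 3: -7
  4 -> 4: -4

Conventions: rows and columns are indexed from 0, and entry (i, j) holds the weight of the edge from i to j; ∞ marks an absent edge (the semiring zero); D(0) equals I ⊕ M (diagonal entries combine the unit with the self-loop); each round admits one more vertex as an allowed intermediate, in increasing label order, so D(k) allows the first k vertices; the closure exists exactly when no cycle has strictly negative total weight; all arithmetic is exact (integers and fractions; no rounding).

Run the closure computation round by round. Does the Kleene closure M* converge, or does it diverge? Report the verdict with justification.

Detection: at round 0, diagonal entry (1, 1) turns strictly negative.
Key observation: the cycle 1->1 has total weight (-6), which is strictly negative.
Answer: DIVERGES — negative cycle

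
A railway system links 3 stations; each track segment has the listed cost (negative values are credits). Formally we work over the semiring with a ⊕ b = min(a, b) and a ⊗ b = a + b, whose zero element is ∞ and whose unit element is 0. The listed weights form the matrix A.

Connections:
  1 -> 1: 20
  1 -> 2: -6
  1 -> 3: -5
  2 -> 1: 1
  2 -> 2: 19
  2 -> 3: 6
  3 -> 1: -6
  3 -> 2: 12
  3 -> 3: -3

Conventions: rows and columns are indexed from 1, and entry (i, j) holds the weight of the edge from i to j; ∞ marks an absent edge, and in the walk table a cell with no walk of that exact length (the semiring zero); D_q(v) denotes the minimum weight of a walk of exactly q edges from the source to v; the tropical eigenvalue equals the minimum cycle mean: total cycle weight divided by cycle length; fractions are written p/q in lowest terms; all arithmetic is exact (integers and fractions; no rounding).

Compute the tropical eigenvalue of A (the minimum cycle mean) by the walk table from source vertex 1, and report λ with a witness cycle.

q=0: [0, ∞, ∞]
q=1: [20, -6, -5]
q=2: [-11, 7, -8]
q=3: [-14, -17, -16]
Optimal cycle mean attained by: cycle 1->3->1, total (-5) + (-6), length 2.
Answer: λ = -11/2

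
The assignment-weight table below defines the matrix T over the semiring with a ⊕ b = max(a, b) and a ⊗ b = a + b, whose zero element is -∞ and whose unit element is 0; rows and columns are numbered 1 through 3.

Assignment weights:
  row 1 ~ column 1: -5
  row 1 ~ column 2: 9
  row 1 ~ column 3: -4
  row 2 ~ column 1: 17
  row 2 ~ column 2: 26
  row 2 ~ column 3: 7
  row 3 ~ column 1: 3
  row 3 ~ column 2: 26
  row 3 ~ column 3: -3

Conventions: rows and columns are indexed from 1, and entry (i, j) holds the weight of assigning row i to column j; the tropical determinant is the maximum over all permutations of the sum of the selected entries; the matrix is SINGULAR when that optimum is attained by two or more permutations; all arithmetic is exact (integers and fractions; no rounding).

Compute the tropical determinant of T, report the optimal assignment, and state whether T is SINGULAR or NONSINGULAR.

σ = (1, 2, 3): (-5) + 26 + (-3) = 18
σ = (1, 3, 2): (-5) + 7 + 26 = 28
σ = (2, 1, 3): 9 + 17 + (-3) = 23
σ = (2, 3, 1): 9 + 7 + 3 = 19
σ = (3, 1, 2): (-4) + 17 + 26 = 39
σ = (3, 2, 1): (-4) + 26 + 3 = 25
Optimal value attained by: σ = (3, 1, 2).
Answer: det⊕(T) = 39; verdict: NONSINGULAR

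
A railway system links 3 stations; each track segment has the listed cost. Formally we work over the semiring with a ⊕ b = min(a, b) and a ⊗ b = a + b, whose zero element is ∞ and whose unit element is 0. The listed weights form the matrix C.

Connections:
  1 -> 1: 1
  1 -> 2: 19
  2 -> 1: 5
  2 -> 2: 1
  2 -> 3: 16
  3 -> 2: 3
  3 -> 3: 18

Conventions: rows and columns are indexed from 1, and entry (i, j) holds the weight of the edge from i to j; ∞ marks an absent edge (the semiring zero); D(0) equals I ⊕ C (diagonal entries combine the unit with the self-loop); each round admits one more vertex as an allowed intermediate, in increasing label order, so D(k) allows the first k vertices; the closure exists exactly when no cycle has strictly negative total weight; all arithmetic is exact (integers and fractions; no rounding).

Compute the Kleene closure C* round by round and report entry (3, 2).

D(0):
  [0, 19, ∞]
  [5, 0, 16]
  [∞, 3, 0]
D(1):
  [0, 19, ∞]
  [5, 0, 16]
  [∞, 3, 0]
D(2):
  [0, 19, 35]
  [5, 0, 16]
  [8, 3, 0]
D(3):
  [0, 19, 35]
  [5, 0, 16]
  [8, 3, 0]
Answer: C*[3][2] = 3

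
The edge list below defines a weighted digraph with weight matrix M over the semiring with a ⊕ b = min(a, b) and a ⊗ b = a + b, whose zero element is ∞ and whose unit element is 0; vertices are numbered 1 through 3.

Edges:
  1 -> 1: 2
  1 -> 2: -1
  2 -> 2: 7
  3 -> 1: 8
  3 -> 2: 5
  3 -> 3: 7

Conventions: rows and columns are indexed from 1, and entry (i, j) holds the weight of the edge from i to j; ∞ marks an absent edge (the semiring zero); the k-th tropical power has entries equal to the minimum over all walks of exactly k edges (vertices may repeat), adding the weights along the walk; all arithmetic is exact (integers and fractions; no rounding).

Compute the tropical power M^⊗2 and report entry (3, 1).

M^⊗2:
  [4, 1, ∞]
  [∞, 14, ∞]
  [10, 7, 14]
Key observation: the optimum is the walk 3->1->1, with weight 8 + 2 = 10.
Optimal value attained by: walk 3->1->1.
Answer: (M^⊗2)[3][1] = 10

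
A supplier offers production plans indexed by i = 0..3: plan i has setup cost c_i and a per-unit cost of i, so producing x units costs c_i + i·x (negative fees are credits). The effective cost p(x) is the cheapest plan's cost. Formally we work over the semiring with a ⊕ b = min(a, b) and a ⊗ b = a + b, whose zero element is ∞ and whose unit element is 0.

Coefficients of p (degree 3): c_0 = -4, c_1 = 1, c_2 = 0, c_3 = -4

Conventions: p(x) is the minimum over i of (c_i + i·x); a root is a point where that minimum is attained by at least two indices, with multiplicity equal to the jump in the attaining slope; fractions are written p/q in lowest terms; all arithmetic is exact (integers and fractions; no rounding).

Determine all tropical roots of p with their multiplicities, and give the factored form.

hull edge (i=0, c=-4) to (i=3, c=-4): slope 0, span 3
Factored form: p(x) = -4 ⊗ (x ⊕ 0) ⊗ (x ⊕ 0) ⊗ (x ⊕ 0)
Answer: roots = 0 (mult 3)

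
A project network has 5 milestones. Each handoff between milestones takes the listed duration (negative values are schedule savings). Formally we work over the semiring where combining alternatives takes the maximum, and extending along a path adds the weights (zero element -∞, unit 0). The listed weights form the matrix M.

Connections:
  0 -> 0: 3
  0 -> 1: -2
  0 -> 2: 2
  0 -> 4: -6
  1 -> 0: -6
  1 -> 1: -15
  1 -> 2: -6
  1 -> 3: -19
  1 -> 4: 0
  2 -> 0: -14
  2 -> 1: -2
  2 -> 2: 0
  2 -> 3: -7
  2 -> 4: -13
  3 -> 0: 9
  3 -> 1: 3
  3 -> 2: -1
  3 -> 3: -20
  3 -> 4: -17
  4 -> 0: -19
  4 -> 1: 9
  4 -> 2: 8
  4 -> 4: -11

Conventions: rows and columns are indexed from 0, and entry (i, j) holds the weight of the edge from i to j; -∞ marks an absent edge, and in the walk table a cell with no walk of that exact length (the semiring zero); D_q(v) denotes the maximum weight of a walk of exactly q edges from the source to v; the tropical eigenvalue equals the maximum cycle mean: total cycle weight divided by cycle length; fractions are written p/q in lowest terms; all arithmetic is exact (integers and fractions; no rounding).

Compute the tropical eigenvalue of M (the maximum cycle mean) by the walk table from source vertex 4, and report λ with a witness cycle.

q=0: [-∞, -∞, -∞, -∞, 0]
q=1: [-19, 9, 8, -∞, -11]
q=2: [3, 6, 8, 1, 9]
q=3: [10, 18, 17, 1, 6]
q=4: [13, 15, 17, 10, 18]
q=5: [19, 27, 26, 10, 15]
Optimal cycle mean attained by: cycle 1->4->1, total 0 + 9, length 2.
Answer: λ = 9/2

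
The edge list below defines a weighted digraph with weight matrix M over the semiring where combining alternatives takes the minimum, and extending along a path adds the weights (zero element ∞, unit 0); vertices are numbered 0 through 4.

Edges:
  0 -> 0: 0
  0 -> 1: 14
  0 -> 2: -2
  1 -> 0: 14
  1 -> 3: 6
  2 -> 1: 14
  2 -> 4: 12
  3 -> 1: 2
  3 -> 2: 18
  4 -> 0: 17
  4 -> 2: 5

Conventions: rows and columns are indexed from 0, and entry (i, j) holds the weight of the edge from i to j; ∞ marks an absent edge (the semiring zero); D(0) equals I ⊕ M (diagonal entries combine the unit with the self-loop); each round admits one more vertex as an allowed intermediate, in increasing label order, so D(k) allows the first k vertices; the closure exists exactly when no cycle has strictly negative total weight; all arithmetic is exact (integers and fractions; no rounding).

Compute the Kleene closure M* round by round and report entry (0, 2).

D(0):
  [0, 14, -2, ∞, ∞]
  [14, 0, ∞, 6, ∞]
  [∞, 14, 0, ∞, 12]
  [∞, 2, 18, 0, ∞]
  [17, ∞, 5, ∞, 0]
D(1):
  [0, 14, -2, ∞, ∞]
  [14, 0, 12, 6, ∞]
  [∞, 14, 0, ∞, 12]
  [∞, 2, 18, 0, ∞]
  [17, 31, 5, ∞, 0]
D(2):
  [0, 14, -2, 20, ∞]
  [14, 0, 12, 6, ∞]
  [28, 14, 0, 20, 12]
  [16, 2, 14, 0, ∞]
  [17, 31, 5, 37, 0]
D(3):
  [0, 12, -2, 18, 10]
  [14, 0, 12, 6, 24]
  [28, 14, 0, 20, 12]
  [16, 2, 14, 0, 26]
  [17, 19, 5, 25, 0]
D(4):
  [0, 12, -2, 18, 10]
  [14, 0, 12, 6, 24]
  [28, 14, 0, 20, 12]
  [16, 2, 14, 0, 26]
  [17, 19, 5, 25, 0]
D(5):
  [0, 12, -2, 18, 10]
  [14, 0, 12, 6, 24]
  [28, 14, 0, 20, 12]
  [16, 2, 14, 0, 26]
  [17, 19, 5, 25, 0]
Answer: M*[0][2] = -2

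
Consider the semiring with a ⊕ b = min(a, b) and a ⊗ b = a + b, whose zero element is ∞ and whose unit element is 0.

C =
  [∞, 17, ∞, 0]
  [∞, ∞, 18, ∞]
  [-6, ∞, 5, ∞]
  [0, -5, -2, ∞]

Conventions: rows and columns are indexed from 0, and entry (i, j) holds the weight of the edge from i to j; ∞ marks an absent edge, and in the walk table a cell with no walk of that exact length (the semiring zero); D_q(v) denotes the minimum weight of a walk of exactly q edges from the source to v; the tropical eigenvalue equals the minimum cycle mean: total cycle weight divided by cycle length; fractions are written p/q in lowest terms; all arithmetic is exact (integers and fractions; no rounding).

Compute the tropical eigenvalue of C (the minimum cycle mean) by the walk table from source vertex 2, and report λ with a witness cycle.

q=0: [∞, ∞, 0, ∞]
q=1: [-6, ∞, 5, ∞]
q=2: [-1, 11, 10, -6]
q=3: [-6, -11, -8, -1]
q=4: [-14, -6, -3, -6]
Optimal cycle mean attained by: cycle 0->3->2->0, total 0 + (-2) + (-6), length 3.
Answer: λ = -8/3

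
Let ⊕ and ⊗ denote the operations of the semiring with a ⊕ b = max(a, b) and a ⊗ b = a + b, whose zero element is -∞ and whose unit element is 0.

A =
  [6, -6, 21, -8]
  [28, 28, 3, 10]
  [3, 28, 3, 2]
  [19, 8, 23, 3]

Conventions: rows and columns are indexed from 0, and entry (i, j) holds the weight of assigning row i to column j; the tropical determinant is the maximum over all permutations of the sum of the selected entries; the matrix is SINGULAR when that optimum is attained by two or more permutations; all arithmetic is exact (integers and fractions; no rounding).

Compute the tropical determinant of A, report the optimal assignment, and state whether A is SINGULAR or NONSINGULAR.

σ = (0, 1, 2, 3): 6 + 28 + 3 + 3 = 40
σ = (0, 1, 3, 2): 6 + 28 + 2 + 23 = 59
σ = (0, 2, 1, 3): 6 + 3 + 28 + 3 = 40
σ = (0, 2, 3, 1): 6 + 3 + 2 + 8 = 19
σ = (0, 3, 1, 2): 6 + 10 + 28 + 23 = 67
σ = (0, 3, 2, 1): 6 + 10 + 3 + 8 = 27
σ = (1, 0, 2, 3): (-6) + 28 + 3 + 3 = 28
σ = (1, 0, 3, 2): (-6) + 28 + 2 + 23 = 47
σ = (1, 2, 0, 3): (-6) + 3 + 3 + 3 = 3
σ = (1, 2, 3, 0): (-6) + 3 + 2 + 19 = 18
σ = (1, 3, 0, 2): (-6) + 10 + 3 + 23 = 30
σ = (1, 3, 2, 0): (-6) + 10 + 3 + 19 = 26
σ = (2, 0, 1, 3): 21 + 28 + 28 + 3 = 80
σ = (2, 0, 3, 1): 21 + 28 + 2 + 8 = 59
σ = (2, 1, 0, 3): 21 + 28 + 3 + 3 = 55
σ = (2, 1, 3, 0): 21 + 28 + 2 + 19 = 70
σ = (2, 3, 0, 1): 21 + 10 + 3 + 8 = 42
σ = (2, 3, 1, 0): 21 + 10 + 28 + 19 = 78
σ = (3, 0, 1, 2): (-8) + 28 + 28 + 23 = 71
σ = (3, 0, 2, 1): (-8) + 28 + 3 + 8 = 31
σ = (3, 1, 0, 2): (-8) + 28 + 3 + 23 = 46
σ = (3, 1, 2, 0): (-8) + 28 + 3 + 19 = 42
σ = (3, 2, 0, 1): (-8) + 3 + 3 + 8 = 6
σ = (3, 2, 1, 0): (-8) + 3 + 28 + 19 = 42
Optimal value attained by: σ = (2, 0, 1, 3).
Answer: det⊕(A) = 80; verdict: NONSINGULAR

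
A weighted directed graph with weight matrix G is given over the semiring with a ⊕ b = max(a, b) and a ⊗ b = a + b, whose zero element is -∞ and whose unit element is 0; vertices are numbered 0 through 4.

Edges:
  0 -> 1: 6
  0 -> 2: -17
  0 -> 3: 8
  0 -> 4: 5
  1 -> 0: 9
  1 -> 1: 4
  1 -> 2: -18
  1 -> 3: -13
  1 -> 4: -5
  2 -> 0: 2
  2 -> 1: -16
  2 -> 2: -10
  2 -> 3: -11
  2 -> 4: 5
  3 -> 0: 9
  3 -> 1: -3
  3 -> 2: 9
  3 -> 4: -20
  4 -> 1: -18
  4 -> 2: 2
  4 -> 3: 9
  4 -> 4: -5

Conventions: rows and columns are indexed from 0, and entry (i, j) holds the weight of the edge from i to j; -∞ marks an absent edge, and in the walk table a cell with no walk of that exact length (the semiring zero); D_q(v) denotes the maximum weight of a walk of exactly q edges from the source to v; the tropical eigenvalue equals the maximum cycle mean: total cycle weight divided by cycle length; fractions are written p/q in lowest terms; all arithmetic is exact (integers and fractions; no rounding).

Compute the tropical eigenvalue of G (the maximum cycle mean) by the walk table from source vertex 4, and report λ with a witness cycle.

q=0: [-∞, -∞, -∞, -∞, 0]
q=1: [-∞, -18, 2, 9, -5]
q=2: [18, 6, 18, 4, 7]
q=3: [20, 24, 13, 26, 23]
q=4: [35, 28, 35, 32, 25]
q=5: [41, 41, 41, 43, 40]
Optimal cycle mean attained by: cycle 0->3->0, total 8 + 9, length 2.
Answer: λ = 17/2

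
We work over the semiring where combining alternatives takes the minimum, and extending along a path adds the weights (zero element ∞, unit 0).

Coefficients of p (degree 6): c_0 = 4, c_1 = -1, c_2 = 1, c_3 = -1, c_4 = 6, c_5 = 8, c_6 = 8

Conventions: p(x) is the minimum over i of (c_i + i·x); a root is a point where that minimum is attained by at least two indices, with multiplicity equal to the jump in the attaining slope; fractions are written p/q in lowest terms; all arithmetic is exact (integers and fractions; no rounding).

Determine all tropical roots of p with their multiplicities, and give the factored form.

hull edge (i=0, c=4) to (i=1, c=-1): slope -5, span 1
hull edge (i=1, c=-1) to (i=3, c=-1): slope 0, span 2
hull edge (i=3, c=-1) to (i=6, c=8): slope 3, span 3
Factored form: p(x) = 8 ⊗ (x ⊕ (-3)) ⊗ (x ⊕ (-3)) ⊗ (x ⊕ (-3)) ⊗ (x ⊕ 0) ⊗ (x ⊕ 0) ⊗ (x ⊕ 5)
Answer: roots = -3 (mult 3), 0 (mult 2), 5 (mult 1)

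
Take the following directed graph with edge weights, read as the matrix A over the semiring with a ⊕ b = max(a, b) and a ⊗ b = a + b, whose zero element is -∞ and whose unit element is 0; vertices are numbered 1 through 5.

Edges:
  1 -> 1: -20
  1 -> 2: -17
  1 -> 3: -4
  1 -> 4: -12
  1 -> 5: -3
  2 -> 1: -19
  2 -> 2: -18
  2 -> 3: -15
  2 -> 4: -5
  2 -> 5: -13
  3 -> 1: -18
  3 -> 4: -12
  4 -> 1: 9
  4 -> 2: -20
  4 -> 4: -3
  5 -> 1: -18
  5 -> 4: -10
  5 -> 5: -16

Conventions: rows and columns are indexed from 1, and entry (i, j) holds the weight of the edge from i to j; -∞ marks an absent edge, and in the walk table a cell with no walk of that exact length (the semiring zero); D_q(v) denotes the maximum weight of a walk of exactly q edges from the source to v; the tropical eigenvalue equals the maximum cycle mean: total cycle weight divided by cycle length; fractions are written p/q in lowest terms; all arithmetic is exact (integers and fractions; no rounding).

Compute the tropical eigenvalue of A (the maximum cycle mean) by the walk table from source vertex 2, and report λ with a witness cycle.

q=0: [-∞, 0, -∞, -∞, -∞]
q=1: [-19, -18, -15, -5, -13]
q=2: [4, -25, -23, -8, -22]
q=3: [1, -13, 0, -8, 1]
q=4: [1, -16, -3, -9, -2]
q=5: [0, -16, -3, -11, -2]
Optimal cycle mean attained by: cycle 1->5->4->1, total (-3) + (-10) + 9, length 3.
Answer: λ = -4/3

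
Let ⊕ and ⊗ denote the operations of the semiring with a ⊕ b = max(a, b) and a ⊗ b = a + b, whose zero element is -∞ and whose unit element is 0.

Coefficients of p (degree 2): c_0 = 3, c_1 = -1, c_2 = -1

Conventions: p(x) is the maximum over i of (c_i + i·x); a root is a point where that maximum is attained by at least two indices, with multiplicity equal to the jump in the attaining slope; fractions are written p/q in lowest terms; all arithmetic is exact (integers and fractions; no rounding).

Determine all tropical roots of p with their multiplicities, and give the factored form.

hull edge (i=0, c=3) to (i=2, c=-1): slope -2, span 2
Factored form: p(x) = -1 ⊗ (x ⊕ 2) ⊗ (x ⊕ 2)
Answer: roots = 2 (mult 2)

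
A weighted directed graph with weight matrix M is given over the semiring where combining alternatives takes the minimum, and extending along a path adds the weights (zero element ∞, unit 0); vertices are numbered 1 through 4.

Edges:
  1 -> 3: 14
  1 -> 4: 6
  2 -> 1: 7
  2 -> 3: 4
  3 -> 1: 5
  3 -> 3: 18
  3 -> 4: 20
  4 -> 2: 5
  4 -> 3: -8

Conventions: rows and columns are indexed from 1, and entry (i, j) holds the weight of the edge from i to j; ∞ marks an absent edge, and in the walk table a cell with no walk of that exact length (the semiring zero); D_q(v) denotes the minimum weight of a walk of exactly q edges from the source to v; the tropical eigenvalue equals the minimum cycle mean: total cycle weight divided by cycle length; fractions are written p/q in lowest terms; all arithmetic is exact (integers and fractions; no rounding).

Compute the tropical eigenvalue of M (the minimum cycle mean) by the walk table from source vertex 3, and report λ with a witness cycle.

q=0: [∞, ∞, 0, ∞]
q=1: [5, ∞, 18, 20]
q=2: [23, 25, 12, 11]
q=3: [17, 16, 3, 29]
q=4: [8, 34, 20, 23]
Optimal cycle mean attained by: cycle 1->4->3->1, total 6 + (-8) + 5, length 3.
Answer: λ = 1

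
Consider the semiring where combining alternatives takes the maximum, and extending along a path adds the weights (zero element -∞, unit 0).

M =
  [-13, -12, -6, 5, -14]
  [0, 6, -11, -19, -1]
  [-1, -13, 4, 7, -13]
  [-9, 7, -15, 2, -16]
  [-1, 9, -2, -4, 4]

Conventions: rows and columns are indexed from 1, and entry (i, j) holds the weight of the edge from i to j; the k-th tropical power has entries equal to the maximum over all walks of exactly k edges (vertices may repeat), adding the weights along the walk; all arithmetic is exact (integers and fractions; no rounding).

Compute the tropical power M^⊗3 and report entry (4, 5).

M^⊗2:
  [-4, 12, -2, 7, -10]
  [6, 12, -3, 5, 5]
  [3, 14, 8, 11, -9]
  [7, 13, -4, 4, 6]
  [9, 15, 2, 5, 8]
M^⊗3:
  [12, 18, 2, 9, 11]
  [12, 18, 3, 11, 11]
  [14, 20, 12, 15, 13]
  [13, 19, 4, 12, 12]
  [15, 21, 6, 14, 14]
Key observation: the optimum is the walk 4->2->2->5, with weight 7 + 6 + (-1) = 12.
Optimal value attained by: walk 4->2->2->5.
Answer: (M^⊗3)[4][5] = 12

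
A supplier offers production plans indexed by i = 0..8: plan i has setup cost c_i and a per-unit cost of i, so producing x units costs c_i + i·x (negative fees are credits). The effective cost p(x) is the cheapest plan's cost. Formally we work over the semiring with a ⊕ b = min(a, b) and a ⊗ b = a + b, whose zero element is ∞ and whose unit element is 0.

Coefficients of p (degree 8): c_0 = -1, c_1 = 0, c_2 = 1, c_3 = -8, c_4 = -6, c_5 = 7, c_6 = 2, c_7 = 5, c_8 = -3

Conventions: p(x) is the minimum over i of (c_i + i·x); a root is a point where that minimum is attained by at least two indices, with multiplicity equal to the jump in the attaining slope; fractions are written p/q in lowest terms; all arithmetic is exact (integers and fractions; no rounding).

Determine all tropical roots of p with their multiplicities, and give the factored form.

hull edge (i=0, c=-1) to (i=3, c=-8): slope -7/3, span 3
hull edge (i=3, c=-8) to (i=8, c=-3): slope 1, span 5
Factored form: p(x) = -3 ⊗ (x ⊕ (-1)) ⊗ (x ⊕ (-1)) ⊗ (x ⊕ (-1)) ⊗ (x ⊕ (-1)) ⊗ (x ⊕ (-1)) ⊗ (x ⊕ 7/3) ⊗ (x ⊕ 7/3) ⊗ (x ⊕ 7/3)
Answer: roots = -1 (mult 5), 7/3 (mult 3)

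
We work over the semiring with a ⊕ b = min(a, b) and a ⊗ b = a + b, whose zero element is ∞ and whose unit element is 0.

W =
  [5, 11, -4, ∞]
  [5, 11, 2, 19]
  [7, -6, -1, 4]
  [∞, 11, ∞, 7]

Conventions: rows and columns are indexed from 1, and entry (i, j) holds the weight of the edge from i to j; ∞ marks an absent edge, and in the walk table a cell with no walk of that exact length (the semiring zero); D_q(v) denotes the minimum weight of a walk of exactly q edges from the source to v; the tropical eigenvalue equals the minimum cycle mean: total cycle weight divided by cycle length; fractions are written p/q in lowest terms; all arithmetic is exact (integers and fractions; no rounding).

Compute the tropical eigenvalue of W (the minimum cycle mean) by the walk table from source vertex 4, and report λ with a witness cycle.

q=0: [∞, ∞, ∞, 0]
q=1: [∞, 11, ∞, 7]
q=2: [16, 18, 13, 14]
q=3: [20, 7, 12, 17]
q=4: [12, 6, 9, 16]
Optimal cycle mean attained by: cycle 2->3->2, total 2 + (-6), length 2.
Answer: λ = -2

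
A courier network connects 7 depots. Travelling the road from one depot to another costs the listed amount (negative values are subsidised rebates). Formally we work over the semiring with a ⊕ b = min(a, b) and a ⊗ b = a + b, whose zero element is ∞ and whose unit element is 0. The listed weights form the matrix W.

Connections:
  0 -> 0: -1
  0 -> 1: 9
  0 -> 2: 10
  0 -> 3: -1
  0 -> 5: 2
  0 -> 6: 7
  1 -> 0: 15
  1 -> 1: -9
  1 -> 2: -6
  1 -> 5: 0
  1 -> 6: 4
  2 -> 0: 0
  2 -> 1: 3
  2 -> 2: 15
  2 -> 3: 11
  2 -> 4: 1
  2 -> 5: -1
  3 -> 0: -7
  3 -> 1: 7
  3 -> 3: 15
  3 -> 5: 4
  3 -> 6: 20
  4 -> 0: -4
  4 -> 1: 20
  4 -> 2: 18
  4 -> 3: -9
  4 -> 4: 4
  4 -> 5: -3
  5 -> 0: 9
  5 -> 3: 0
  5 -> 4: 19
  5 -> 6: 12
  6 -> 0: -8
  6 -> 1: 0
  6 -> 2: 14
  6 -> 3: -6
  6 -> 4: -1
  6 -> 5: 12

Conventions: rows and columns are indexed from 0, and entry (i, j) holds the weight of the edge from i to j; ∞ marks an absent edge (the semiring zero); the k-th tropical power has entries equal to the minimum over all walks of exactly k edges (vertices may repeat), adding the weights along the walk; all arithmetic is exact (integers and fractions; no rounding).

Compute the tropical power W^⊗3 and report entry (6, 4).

W^⊗2:
  [-8, 0, 3, -2, 6, 1, 6]
  [-6, -18, -15, -2, -5, -9, -5]
  [-3, -6, -3, -8, 5, -2, 7]
  [-8, -2, 1, -8, 19, -5, 0]
  [-16, -2, 6, -5, 8, -5, 3]
  [-7, 7, 19, 6, 11, 4, 16]
  [-13, -9, -6, -10, 3, -6, -1]
W^⊗3:
  [-9, -9, -6, -9, 4, -6, -1]
  [-15, -27, -24, -14, -14, -18, -14]
  [-15, -15, -12, -4, -2, -6, -2]
  [-15, -11, -8, -9, -1, -6, -1]
  [-17, -11, -8, -17, 2, -14, -9]
  [-8, -2, 1, -8, 15, -5, 0]
  [-17, -18, -15, -14, -5, -11, -6]
Key observation: the optimum is the walk 6->1->2->4, with weight 0 + (-6) + 1 = -5.
Optimal value attained by: walk 6->1->2->4.
Answer: (W^⊗3)[6][4] = -5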